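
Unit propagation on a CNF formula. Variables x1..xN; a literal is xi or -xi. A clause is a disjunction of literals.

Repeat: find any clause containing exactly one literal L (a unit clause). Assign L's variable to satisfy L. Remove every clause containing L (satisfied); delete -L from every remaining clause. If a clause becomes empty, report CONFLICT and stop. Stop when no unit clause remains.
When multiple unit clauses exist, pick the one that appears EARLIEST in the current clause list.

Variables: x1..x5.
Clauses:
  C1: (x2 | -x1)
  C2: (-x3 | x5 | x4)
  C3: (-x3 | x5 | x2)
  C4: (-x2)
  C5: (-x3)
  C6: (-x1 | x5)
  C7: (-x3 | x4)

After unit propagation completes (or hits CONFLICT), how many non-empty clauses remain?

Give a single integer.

Answer: 0

Derivation:
unit clause [-2] forces x2=F; simplify:
  drop 2 from [2, -1] -> [-1]
  drop 2 from [-3, 5, 2] -> [-3, 5]
  satisfied 1 clause(s); 6 remain; assigned so far: [2]
unit clause [-1] forces x1=F; simplify:
  satisfied 2 clause(s); 4 remain; assigned so far: [1, 2]
unit clause [-3] forces x3=F; simplify:
  satisfied 4 clause(s); 0 remain; assigned so far: [1, 2, 3]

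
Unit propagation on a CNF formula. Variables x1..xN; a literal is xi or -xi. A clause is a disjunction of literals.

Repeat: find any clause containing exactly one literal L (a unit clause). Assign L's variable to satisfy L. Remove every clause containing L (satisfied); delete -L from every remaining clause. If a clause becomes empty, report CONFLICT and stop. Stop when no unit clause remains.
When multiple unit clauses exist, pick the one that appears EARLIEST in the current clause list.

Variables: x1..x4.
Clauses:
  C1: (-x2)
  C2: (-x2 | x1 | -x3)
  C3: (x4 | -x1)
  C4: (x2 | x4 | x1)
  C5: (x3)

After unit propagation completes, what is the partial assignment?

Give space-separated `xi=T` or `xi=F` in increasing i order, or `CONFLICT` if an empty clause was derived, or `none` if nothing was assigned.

Answer: x2=F x3=T

Derivation:
unit clause [-2] forces x2=F; simplify:
  drop 2 from [2, 4, 1] -> [4, 1]
  satisfied 2 clause(s); 3 remain; assigned so far: [2]
unit clause [3] forces x3=T; simplify:
  satisfied 1 clause(s); 2 remain; assigned so far: [2, 3]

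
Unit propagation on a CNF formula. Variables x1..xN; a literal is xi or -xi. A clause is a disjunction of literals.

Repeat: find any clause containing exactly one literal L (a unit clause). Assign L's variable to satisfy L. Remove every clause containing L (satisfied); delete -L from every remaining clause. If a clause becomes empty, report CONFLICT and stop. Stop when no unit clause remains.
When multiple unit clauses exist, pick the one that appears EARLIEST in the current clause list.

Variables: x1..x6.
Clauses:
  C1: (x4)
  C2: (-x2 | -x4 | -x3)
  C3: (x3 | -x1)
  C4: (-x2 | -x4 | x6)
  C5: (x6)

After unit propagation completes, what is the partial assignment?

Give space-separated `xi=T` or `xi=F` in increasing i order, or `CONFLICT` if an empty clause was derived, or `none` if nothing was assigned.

unit clause [4] forces x4=T; simplify:
  drop -4 from [-2, -4, -3] -> [-2, -3]
  drop -4 from [-2, -4, 6] -> [-2, 6]
  satisfied 1 clause(s); 4 remain; assigned so far: [4]
unit clause [6] forces x6=T; simplify:
  satisfied 2 clause(s); 2 remain; assigned so far: [4, 6]

Answer: x4=T x6=T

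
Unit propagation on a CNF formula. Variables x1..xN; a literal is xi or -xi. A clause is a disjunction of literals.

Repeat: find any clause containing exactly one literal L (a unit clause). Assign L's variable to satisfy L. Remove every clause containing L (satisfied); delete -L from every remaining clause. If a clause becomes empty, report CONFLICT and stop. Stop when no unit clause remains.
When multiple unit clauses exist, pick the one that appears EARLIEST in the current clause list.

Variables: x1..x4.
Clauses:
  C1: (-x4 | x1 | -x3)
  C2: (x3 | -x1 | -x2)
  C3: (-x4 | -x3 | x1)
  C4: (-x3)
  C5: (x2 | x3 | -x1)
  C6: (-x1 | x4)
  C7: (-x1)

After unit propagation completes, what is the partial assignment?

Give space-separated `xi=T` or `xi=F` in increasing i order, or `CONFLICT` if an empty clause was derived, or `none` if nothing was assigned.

unit clause [-3] forces x3=F; simplify:
  drop 3 from [3, -1, -2] -> [-1, -2]
  drop 3 from [2, 3, -1] -> [2, -1]
  satisfied 3 clause(s); 4 remain; assigned so far: [3]
unit clause [-1] forces x1=F; simplify:
  satisfied 4 clause(s); 0 remain; assigned so far: [1, 3]

Answer: x1=F x3=F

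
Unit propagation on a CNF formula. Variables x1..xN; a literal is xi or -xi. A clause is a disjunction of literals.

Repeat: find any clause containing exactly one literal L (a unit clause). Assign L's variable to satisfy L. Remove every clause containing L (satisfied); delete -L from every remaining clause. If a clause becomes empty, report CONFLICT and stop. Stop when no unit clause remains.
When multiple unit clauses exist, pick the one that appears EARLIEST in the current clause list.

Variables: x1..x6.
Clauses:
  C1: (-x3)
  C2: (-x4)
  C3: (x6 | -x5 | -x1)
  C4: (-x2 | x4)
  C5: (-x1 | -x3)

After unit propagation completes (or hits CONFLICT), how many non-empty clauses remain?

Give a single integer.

unit clause [-3] forces x3=F; simplify:
  satisfied 2 clause(s); 3 remain; assigned so far: [3]
unit clause [-4] forces x4=F; simplify:
  drop 4 from [-2, 4] -> [-2]
  satisfied 1 clause(s); 2 remain; assigned so far: [3, 4]
unit clause [-2] forces x2=F; simplify:
  satisfied 1 clause(s); 1 remain; assigned so far: [2, 3, 4]

Answer: 1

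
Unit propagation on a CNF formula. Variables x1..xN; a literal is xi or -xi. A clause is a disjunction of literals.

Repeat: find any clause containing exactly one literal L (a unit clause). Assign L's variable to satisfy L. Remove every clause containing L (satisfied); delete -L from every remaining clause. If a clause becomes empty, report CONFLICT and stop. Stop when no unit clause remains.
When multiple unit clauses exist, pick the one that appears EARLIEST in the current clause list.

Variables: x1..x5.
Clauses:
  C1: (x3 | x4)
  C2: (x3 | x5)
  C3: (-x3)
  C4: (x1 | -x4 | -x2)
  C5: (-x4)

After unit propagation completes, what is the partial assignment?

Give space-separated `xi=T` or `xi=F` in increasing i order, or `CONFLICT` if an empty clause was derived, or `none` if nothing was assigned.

Answer: CONFLICT

Derivation:
unit clause [-3] forces x3=F; simplify:
  drop 3 from [3, 4] -> [4]
  drop 3 from [3, 5] -> [5]
  satisfied 1 clause(s); 4 remain; assigned so far: [3]
unit clause [4] forces x4=T; simplify:
  drop -4 from [1, -4, -2] -> [1, -2]
  drop -4 from [-4] -> [] (empty!)
  satisfied 1 clause(s); 3 remain; assigned so far: [3, 4]
CONFLICT (empty clause)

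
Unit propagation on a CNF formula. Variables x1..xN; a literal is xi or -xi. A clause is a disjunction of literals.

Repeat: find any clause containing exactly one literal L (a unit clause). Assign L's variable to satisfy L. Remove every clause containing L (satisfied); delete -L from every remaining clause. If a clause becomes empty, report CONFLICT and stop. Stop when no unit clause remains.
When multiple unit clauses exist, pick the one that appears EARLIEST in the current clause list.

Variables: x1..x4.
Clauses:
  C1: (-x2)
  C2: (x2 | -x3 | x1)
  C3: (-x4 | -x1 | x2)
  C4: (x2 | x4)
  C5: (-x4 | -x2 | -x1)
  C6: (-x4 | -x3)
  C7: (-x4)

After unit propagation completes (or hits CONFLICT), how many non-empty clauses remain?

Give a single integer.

unit clause [-2] forces x2=F; simplify:
  drop 2 from [2, -3, 1] -> [-3, 1]
  drop 2 from [-4, -1, 2] -> [-4, -1]
  drop 2 from [2, 4] -> [4]
  satisfied 2 clause(s); 5 remain; assigned so far: [2]
unit clause [4] forces x4=T; simplify:
  drop -4 from [-4, -1] -> [-1]
  drop -4 from [-4, -3] -> [-3]
  drop -4 from [-4] -> [] (empty!)
  satisfied 1 clause(s); 4 remain; assigned so far: [2, 4]
CONFLICT (empty clause)

Answer: 3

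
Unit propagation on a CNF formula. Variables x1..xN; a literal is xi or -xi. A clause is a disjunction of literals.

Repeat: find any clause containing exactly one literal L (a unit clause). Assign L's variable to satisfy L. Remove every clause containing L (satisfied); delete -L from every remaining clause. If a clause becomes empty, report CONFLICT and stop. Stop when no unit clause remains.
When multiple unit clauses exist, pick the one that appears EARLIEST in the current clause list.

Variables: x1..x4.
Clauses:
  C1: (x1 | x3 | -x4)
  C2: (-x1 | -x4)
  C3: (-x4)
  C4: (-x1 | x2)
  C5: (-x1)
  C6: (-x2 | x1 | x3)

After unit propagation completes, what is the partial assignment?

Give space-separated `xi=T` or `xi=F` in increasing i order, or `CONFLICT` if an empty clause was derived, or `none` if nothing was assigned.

Answer: x1=F x4=F

Derivation:
unit clause [-4] forces x4=F; simplify:
  satisfied 3 clause(s); 3 remain; assigned so far: [4]
unit clause [-1] forces x1=F; simplify:
  drop 1 from [-2, 1, 3] -> [-2, 3]
  satisfied 2 clause(s); 1 remain; assigned so far: [1, 4]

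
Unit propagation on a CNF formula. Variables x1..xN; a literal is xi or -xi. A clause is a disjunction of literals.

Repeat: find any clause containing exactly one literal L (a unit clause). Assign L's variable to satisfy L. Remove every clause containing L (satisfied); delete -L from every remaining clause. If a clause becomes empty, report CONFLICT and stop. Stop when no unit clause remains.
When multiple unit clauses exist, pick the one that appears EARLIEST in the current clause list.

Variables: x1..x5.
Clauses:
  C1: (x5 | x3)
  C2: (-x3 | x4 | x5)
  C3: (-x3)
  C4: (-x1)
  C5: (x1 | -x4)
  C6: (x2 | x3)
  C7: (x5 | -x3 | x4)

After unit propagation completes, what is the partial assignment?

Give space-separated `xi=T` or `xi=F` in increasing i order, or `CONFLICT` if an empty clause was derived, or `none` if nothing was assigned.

unit clause [-3] forces x3=F; simplify:
  drop 3 from [5, 3] -> [5]
  drop 3 from [2, 3] -> [2]
  satisfied 3 clause(s); 4 remain; assigned so far: [3]
unit clause [5] forces x5=T; simplify:
  satisfied 1 clause(s); 3 remain; assigned so far: [3, 5]
unit clause [-1] forces x1=F; simplify:
  drop 1 from [1, -4] -> [-4]
  satisfied 1 clause(s); 2 remain; assigned so far: [1, 3, 5]
unit clause [-4] forces x4=F; simplify:
  satisfied 1 clause(s); 1 remain; assigned so far: [1, 3, 4, 5]
unit clause [2] forces x2=T; simplify:
  satisfied 1 clause(s); 0 remain; assigned so far: [1, 2, 3, 4, 5]

Answer: x1=F x2=T x3=F x4=F x5=T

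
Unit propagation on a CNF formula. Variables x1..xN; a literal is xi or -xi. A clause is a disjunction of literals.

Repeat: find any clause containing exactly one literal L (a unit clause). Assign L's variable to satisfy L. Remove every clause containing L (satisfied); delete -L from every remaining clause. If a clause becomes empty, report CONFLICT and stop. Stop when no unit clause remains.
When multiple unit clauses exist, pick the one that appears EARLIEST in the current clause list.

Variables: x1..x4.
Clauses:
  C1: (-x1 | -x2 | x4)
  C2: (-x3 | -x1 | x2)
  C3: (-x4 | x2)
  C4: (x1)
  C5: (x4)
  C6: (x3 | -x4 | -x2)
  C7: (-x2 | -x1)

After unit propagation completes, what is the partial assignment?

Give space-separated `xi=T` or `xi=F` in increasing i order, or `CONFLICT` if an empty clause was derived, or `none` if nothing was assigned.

unit clause [1] forces x1=T; simplify:
  drop -1 from [-1, -2, 4] -> [-2, 4]
  drop -1 from [-3, -1, 2] -> [-3, 2]
  drop -1 from [-2, -1] -> [-2]
  satisfied 1 clause(s); 6 remain; assigned so far: [1]
unit clause [4] forces x4=T; simplify:
  drop -4 from [-4, 2] -> [2]
  drop -4 from [3, -4, -2] -> [3, -2]
  satisfied 2 clause(s); 4 remain; assigned so far: [1, 4]
unit clause [2] forces x2=T; simplify:
  drop -2 from [3, -2] -> [3]
  drop -2 from [-2] -> [] (empty!)
  satisfied 2 clause(s); 2 remain; assigned so far: [1, 2, 4]
CONFLICT (empty clause)

Answer: CONFLICT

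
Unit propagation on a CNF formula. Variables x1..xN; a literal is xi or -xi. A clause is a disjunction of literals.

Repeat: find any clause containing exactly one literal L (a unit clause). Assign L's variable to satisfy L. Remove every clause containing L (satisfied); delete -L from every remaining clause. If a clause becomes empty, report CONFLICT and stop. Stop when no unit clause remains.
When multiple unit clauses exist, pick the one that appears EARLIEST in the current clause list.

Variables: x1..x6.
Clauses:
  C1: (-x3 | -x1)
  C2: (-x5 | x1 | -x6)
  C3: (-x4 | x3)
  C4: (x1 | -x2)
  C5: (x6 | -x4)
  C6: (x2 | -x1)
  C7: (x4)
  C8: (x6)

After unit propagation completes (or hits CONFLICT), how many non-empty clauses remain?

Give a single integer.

Answer: 0

Derivation:
unit clause [4] forces x4=T; simplify:
  drop -4 from [-4, 3] -> [3]
  drop -4 from [6, -4] -> [6]
  satisfied 1 clause(s); 7 remain; assigned so far: [4]
unit clause [3] forces x3=T; simplify:
  drop -3 from [-3, -1] -> [-1]
  satisfied 1 clause(s); 6 remain; assigned so far: [3, 4]
unit clause [-1] forces x1=F; simplify:
  drop 1 from [-5, 1, -6] -> [-5, -6]
  drop 1 from [1, -2] -> [-2]
  satisfied 2 clause(s); 4 remain; assigned so far: [1, 3, 4]
unit clause [-2] forces x2=F; simplify:
  satisfied 1 clause(s); 3 remain; assigned so far: [1, 2, 3, 4]
unit clause [6] forces x6=T; simplify:
  drop -6 from [-5, -6] -> [-5]
  satisfied 2 clause(s); 1 remain; assigned so far: [1, 2, 3, 4, 6]
unit clause [-5] forces x5=F; simplify:
  satisfied 1 clause(s); 0 remain; assigned so far: [1, 2, 3, 4, 5, 6]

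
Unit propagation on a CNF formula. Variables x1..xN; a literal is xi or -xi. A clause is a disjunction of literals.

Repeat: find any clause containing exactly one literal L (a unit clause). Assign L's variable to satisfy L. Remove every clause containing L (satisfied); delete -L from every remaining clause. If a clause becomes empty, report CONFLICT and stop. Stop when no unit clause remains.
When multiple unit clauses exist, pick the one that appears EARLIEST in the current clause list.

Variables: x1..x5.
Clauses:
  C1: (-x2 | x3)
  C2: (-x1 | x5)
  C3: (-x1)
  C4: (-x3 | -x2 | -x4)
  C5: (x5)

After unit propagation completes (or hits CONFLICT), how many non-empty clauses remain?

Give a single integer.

unit clause [-1] forces x1=F; simplify:
  satisfied 2 clause(s); 3 remain; assigned so far: [1]
unit clause [5] forces x5=T; simplify:
  satisfied 1 clause(s); 2 remain; assigned so far: [1, 5]

Answer: 2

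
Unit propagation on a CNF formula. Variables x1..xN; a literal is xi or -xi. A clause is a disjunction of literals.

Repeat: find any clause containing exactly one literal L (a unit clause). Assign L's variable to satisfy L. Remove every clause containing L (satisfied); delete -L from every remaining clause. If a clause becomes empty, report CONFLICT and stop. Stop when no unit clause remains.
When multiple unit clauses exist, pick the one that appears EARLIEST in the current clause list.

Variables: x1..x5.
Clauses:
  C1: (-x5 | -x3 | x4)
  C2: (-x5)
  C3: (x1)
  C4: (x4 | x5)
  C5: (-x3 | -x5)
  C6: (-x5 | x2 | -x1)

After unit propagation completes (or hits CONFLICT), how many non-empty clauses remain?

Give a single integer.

unit clause [-5] forces x5=F; simplify:
  drop 5 from [4, 5] -> [4]
  satisfied 4 clause(s); 2 remain; assigned so far: [5]
unit clause [1] forces x1=T; simplify:
  satisfied 1 clause(s); 1 remain; assigned so far: [1, 5]
unit clause [4] forces x4=T; simplify:
  satisfied 1 clause(s); 0 remain; assigned so far: [1, 4, 5]

Answer: 0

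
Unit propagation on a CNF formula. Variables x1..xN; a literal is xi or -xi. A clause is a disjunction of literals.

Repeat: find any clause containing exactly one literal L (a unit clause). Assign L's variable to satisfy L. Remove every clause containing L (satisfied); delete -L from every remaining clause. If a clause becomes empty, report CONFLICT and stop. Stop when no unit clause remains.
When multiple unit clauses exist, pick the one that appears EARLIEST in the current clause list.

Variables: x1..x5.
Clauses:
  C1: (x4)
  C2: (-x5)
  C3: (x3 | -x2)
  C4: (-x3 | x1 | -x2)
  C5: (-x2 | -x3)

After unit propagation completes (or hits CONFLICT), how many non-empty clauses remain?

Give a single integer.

unit clause [4] forces x4=T; simplify:
  satisfied 1 clause(s); 4 remain; assigned so far: [4]
unit clause [-5] forces x5=F; simplify:
  satisfied 1 clause(s); 3 remain; assigned so far: [4, 5]

Answer: 3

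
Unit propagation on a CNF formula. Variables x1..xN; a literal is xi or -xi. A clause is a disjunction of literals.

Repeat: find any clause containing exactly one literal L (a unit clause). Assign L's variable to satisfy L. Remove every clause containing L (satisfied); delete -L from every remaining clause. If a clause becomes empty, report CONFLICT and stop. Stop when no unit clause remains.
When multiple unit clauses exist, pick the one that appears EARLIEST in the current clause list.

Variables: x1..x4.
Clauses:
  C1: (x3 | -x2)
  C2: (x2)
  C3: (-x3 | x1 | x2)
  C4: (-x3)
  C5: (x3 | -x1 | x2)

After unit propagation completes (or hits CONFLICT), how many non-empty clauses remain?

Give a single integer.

unit clause [2] forces x2=T; simplify:
  drop -2 from [3, -2] -> [3]
  satisfied 3 clause(s); 2 remain; assigned so far: [2]
unit clause [3] forces x3=T; simplify:
  drop -3 from [-3] -> [] (empty!)
  satisfied 1 clause(s); 1 remain; assigned so far: [2, 3]
CONFLICT (empty clause)

Answer: 0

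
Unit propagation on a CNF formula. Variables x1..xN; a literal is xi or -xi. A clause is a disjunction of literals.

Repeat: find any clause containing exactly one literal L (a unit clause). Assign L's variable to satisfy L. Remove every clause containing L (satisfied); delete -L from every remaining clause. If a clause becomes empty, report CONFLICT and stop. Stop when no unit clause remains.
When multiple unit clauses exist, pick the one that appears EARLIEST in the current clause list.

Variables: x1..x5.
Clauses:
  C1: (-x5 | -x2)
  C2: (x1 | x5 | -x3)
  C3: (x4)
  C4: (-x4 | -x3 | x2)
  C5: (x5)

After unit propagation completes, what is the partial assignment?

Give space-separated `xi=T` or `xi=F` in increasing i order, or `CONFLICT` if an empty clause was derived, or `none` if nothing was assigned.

unit clause [4] forces x4=T; simplify:
  drop -4 from [-4, -3, 2] -> [-3, 2]
  satisfied 1 clause(s); 4 remain; assigned so far: [4]
unit clause [5] forces x5=T; simplify:
  drop -5 from [-5, -2] -> [-2]
  satisfied 2 clause(s); 2 remain; assigned so far: [4, 5]
unit clause [-2] forces x2=F; simplify:
  drop 2 from [-3, 2] -> [-3]
  satisfied 1 clause(s); 1 remain; assigned so far: [2, 4, 5]
unit clause [-3] forces x3=F; simplify:
  satisfied 1 clause(s); 0 remain; assigned so far: [2, 3, 4, 5]

Answer: x2=F x3=F x4=T x5=T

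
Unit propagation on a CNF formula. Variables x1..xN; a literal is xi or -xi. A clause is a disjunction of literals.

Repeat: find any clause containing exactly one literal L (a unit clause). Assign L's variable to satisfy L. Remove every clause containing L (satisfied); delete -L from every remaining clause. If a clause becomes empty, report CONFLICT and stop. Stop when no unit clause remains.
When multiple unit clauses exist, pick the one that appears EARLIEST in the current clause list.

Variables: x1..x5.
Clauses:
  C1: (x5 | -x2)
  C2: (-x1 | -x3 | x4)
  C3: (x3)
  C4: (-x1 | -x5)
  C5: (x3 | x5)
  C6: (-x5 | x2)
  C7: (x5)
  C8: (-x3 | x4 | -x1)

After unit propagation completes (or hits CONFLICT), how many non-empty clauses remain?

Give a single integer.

Answer: 0

Derivation:
unit clause [3] forces x3=T; simplify:
  drop -3 from [-1, -3, 4] -> [-1, 4]
  drop -3 from [-3, 4, -1] -> [4, -1]
  satisfied 2 clause(s); 6 remain; assigned so far: [3]
unit clause [5] forces x5=T; simplify:
  drop -5 from [-1, -5] -> [-1]
  drop -5 from [-5, 2] -> [2]
  satisfied 2 clause(s); 4 remain; assigned so far: [3, 5]
unit clause [-1] forces x1=F; simplify:
  satisfied 3 clause(s); 1 remain; assigned so far: [1, 3, 5]
unit clause [2] forces x2=T; simplify:
  satisfied 1 clause(s); 0 remain; assigned so far: [1, 2, 3, 5]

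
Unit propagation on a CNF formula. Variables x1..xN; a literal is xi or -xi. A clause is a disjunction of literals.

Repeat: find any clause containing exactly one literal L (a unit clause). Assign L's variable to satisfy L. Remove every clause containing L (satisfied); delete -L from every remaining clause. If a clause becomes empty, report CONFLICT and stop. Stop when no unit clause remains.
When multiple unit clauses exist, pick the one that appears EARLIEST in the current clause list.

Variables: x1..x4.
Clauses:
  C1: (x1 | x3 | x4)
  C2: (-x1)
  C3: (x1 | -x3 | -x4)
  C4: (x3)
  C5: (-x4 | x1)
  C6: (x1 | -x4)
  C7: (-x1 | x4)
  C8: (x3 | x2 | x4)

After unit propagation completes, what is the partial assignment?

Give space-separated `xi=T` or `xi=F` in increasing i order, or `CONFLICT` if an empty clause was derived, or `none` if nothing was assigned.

unit clause [-1] forces x1=F; simplify:
  drop 1 from [1, 3, 4] -> [3, 4]
  drop 1 from [1, -3, -4] -> [-3, -4]
  drop 1 from [-4, 1] -> [-4]
  drop 1 from [1, -4] -> [-4]
  satisfied 2 clause(s); 6 remain; assigned so far: [1]
unit clause [3] forces x3=T; simplify:
  drop -3 from [-3, -4] -> [-4]
  satisfied 3 clause(s); 3 remain; assigned so far: [1, 3]
unit clause [-4] forces x4=F; simplify:
  satisfied 3 clause(s); 0 remain; assigned so far: [1, 3, 4]

Answer: x1=F x3=T x4=F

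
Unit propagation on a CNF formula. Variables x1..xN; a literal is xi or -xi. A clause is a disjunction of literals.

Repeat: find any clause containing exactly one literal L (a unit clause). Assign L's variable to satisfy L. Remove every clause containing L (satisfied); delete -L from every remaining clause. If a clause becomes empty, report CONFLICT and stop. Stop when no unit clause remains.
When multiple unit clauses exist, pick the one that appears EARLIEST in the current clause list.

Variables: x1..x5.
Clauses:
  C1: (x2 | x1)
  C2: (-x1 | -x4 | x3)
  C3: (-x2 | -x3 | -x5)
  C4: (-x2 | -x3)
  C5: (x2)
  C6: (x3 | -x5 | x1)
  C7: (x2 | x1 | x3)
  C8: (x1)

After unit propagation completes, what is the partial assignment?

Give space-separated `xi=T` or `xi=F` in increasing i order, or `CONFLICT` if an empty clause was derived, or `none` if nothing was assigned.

unit clause [2] forces x2=T; simplify:
  drop -2 from [-2, -3, -5] -> [-3, -5]
  drop -2 from [-2, -3] -> [-3]
  satisfied 3 clause(s); 5 remain; assigned so far: [2]
unit clause [-3] forces x3=F; simplify:
  drop 3 from [-1, -4, 3] -> [-1, -4]
  drop 3 from [3, -5, 1] -> [-5, 1]
  satisfied 2 clause(s); 3 remain; assigned so far: [2, 3]
unit clause [1] forces x1=T; simplify:
  drop -1 from [-1, -4] -> [-4]
  satisfied 2 clause(s); 1 remain; assigned so far: [1, 2, 3]
unit clause [-4] forces x4=F; simplify:
  satisfied 1 clause(s); 0 remain; assigned so far: [1, 2, 3, 4]

Answer: x1=T x2=T x3=F x4=F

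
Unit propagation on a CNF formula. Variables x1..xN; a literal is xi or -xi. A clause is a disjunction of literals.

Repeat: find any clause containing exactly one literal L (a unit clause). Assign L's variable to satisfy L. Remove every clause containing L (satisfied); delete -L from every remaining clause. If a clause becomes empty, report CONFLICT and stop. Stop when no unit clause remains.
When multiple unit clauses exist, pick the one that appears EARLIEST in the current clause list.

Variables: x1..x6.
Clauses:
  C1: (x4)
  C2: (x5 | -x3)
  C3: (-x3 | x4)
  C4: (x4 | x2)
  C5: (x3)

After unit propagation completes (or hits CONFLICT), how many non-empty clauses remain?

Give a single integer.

unit clause [4] forces x4=T; simplify:
  satisfied 3 clause(s); 2 remain; assigned so far: [4]
unit clause [3] forces x3=T; simplify:
  drop -3 from [5, -3] -> [5]
  satisfied 1 clause(s); 1 remain; assigned so far: [3, 4]
unit clause [5] forces x5=T; simplify:
  satisfied 1 clause(s); 0 remain; assigned so far: [3, 4, 5]

Answer: 0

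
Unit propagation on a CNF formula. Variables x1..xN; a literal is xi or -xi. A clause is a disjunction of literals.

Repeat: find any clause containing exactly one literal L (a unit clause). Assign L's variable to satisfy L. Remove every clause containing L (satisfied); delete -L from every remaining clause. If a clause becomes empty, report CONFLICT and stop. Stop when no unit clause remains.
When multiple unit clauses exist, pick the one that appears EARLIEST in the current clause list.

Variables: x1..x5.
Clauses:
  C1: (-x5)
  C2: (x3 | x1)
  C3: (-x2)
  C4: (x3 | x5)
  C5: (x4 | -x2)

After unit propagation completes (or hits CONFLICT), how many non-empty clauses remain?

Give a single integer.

Answer: 0

Derivation:
unit clause [-5] forces x5=F; simplify:
  drop 5 from [3, 5] -> [3]
  satisfied 1 clause(s); 4 remain; assigned so far: [5]
unit clause [-2] forces x2=F; simplify:
  satisfied 2 clause(s); 2 remain; assigned so far: [2, 5]
unit clause [3] forces x3=T; simplify:
  satisfied 2 clause(s); 0 remain; assigned so far: [2, 3, 5]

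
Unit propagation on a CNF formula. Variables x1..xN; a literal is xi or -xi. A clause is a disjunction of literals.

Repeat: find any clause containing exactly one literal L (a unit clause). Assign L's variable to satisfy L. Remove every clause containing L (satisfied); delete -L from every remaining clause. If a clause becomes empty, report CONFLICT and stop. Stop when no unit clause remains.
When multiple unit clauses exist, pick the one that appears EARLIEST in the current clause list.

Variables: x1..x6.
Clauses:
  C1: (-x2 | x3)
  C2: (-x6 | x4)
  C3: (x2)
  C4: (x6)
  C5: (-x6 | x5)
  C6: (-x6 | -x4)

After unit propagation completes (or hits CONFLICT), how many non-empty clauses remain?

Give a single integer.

unit clause [2] forces x2=T; simplify:
  drop -2 from [-2, 3] -> [3]
  satisfied 1 clause(s); 5 remain; assigned so far: [2]
unit clause [3] forces x3=T; simplify:
  satisfied 1 clause(s); 4 remain; assigned so far: [2, 3]
unit clause [6] forces x6=T; simplify:
  drop -6 from [-6, 4] -> [4]
  drop -6 from [-6, 5] -> [5]
  drop -6 from [-6, -4] -> [-4]
  satisfied 1 clause(s); 3 remain; assigned so far: [2, 3, 6]
unit clause [4] forces x4=T; simplify:
  drop -4 from [-4] -> [] (empty!)
  satisfied 1 clause(s); 2 remain; assigned so far: [2, 3, 4, 6]
CONFLICT (empty clause)

Answer: 1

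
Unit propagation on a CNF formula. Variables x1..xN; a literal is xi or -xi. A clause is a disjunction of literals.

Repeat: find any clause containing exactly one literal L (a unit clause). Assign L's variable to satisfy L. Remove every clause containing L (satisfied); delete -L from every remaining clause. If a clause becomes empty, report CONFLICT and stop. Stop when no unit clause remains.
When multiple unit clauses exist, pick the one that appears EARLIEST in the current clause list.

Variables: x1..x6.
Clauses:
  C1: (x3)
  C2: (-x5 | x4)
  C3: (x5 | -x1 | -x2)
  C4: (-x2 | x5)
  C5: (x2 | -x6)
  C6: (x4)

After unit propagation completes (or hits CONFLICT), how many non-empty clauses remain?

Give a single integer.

unit clause [3] forces x3=T; simplify:
  satisfied 1 clause(s); 5 remain; assigned so far: [3]
unit clause [4] forces x4=T; simplify:
  satisfied 2 clause(s); 3 remain; assigned so far: [3, 4]

Answer: 3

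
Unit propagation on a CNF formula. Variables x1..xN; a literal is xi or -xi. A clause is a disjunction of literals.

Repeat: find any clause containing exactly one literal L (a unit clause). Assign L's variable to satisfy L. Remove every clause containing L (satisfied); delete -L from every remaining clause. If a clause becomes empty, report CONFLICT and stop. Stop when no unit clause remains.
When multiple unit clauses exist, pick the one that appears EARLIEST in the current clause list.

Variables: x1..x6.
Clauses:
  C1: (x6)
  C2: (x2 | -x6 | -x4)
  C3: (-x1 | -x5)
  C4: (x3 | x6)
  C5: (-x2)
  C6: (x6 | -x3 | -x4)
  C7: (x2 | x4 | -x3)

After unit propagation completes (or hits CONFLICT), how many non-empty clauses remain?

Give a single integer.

Answer: 1

Derivation:
unit clause [6] forces x6=T; simplify:
  drop -6 from [2, -6, -4] -> [2, -4]
  satisfied 3 clause(s); 4 remain; assigned so far: [6]
unit clause [-2] forces x2=F; simplify:
  drop 2 from [2, -4] -> [-4]
  drop 2 from [2, 4, -3] -> [4, -3]
  satisfied 1 clause(s); 3 remain; assigned so far: [2, 6]
unit clause [-4] forces x4=F; simplify:
  drop 4 from [4, -3] -> [-3]
  satisfied 1 clause(s); 2 remain; assigned so far: [2, 4, 6]
unit clause [-3] forces x3=F; simplify:
  satisfied 1 clause(s); 1 remain; assigned so far: [2, 3, 4, 6]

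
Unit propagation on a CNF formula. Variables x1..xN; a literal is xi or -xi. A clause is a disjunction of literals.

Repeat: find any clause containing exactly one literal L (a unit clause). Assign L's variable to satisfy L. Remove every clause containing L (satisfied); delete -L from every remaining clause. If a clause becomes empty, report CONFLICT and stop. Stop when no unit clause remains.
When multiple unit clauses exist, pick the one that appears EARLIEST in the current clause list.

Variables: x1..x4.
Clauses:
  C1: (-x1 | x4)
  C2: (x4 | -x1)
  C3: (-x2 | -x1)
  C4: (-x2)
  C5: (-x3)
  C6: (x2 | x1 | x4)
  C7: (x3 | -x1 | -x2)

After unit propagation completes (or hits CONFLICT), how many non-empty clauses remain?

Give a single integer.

unit clause [-2] forces x2=F; simplify:
  drop 2 from [2, 1, 4] -> [1, 4]
  satisfied 3 clause(s); 4 remain; assigned so far: [2]
unit clause [-3] forces x3=F; simplify:
  satisfied 1 clause(s); 3 remain; assigned so far: [2, 3]

Answer: 3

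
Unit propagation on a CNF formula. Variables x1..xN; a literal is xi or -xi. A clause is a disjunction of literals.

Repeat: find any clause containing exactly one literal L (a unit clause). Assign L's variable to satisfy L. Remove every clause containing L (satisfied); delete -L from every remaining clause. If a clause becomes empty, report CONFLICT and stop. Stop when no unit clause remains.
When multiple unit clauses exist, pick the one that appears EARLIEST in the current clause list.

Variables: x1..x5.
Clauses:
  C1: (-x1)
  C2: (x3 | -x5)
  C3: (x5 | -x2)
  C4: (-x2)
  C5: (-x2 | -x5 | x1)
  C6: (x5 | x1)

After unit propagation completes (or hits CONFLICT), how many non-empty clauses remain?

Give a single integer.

Answer: 0

Derivation:
unit clause [-1] forces x1=F; simplify:
  drop 1 from [-2, -5, 1] -> [-2, -5]
  drop 1 from [5, 1] -> [5]
  satisfied 1 clause(s); 5 remain; assigned so far: [1]
unit clause [-2] forces x2=F; simplify:
  satisfied 3 clause(s); 2 remain; assigned so far: [1, 2]
unit clause [5] forces x5=T; simplify:
  drop -5 from [3, -5] -> [3]
  satisfied 1 clause(s); 1 remain; assigned so far: [1, 2, 5]
unit clause [3] forces x3=T; simplify:
  satisfied 1 clause(s); 0 remain; assigned so far: [1, 2, 3, 5]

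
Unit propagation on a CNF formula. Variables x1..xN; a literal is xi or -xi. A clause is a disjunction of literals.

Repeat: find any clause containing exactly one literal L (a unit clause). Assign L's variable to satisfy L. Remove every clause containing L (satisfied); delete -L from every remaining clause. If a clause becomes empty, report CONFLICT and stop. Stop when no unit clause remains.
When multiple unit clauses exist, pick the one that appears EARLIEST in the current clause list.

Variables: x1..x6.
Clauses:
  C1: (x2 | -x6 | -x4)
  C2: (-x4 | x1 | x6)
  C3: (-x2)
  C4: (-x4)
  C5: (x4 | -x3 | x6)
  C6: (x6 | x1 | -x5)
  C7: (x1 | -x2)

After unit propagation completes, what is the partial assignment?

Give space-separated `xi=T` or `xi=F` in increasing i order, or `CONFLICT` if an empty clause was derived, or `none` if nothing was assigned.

unit clause [-2] forces x2=F; simplify:
  drop 2 from [2, -6, -4] -> [-6, -4]
  satisfied 2 clause(s); 5 remain; assigned so far: [2]
unit clause [-4] forces x4=F; simplify:
  drop 4 from [4, -3, 6] -> [-3, 6]
  satisfied 3 clause(s); 2 remain; assigned so far: [2, 4]

Answer: x2=F x4=F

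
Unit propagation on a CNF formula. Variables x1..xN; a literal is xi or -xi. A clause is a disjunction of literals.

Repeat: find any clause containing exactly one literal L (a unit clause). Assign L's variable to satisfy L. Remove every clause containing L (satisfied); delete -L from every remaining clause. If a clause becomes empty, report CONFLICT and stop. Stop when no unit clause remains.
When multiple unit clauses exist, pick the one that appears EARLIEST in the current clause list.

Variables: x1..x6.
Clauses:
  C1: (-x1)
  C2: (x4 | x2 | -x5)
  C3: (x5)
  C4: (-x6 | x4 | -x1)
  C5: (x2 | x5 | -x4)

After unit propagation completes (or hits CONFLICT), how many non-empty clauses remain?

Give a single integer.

unit clause [-1] forces x1=F; simplify:
  satisfied 2 clause(s); 3 remain; assigned so far: [1]
unit clause [5] forces x5=T; simplify:
  drop -5 from [4, 2, -5] -> [4, 2]
  satisfied 2 clause(s); 1 remain; assigned so far: [1, 5]

Answer: 1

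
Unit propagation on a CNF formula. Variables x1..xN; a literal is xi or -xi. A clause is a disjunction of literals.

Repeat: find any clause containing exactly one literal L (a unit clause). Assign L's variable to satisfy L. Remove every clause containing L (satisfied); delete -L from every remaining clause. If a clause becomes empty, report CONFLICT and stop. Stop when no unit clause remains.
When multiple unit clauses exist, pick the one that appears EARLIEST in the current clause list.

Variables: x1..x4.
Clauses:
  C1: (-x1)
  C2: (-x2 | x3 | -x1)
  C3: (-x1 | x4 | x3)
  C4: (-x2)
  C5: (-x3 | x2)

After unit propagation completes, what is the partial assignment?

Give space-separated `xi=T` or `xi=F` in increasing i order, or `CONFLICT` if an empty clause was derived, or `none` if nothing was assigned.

unit clause [-1] forces x1=F; simplify:
  satisfied 3 clause(s); 2 remain; assigned so far: [1]
unit clause [-2] forces x2=F; simplify:
  drop 2 from [-3, 2] -> [-3]
  satisfied 1 clause(s); 1 remain; assigned so far: [1, 2]
unit clause [-3] forces x3=F; simplify:
  satisfied 1 clause(s); 0 remain; assigned so far: [1, 2, 3]

Answer: x1=F x2=F x3=F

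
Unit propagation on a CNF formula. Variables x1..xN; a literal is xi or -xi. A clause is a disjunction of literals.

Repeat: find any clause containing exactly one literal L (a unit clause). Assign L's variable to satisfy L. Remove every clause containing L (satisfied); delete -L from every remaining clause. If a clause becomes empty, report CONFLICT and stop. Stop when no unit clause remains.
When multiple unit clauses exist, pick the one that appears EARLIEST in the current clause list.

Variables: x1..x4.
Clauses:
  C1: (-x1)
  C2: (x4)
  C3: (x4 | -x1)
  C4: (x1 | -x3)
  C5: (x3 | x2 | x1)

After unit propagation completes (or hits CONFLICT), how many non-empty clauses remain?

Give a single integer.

Answer: 0

Derivation:
unit clause [-1] forces x1=F; simplify:
  drop 1 from [1, -3] -> [-3]
  drop 1 from [3, 2, 1] -> [3, 2]
  satisfied 2 clause(s); 3 remain; assigned so far: [1]
unit clause [4] forces x4=T; simplify:
  satisfied 1 clause(s); 2 remain; assigned so far: [1, 4]
unit clause [-3] forces x3=F; simplify:
  drop 3 from [3, 2] -> [2]
  satisfied 1 clause(s); 1 remain; assigned so far: [1, 3, 4]
unit clause [2] forces x2=T; simplify:
  satisfied 1 clause(s); 0 remain; assigned so far: [1, 2, 3, 4]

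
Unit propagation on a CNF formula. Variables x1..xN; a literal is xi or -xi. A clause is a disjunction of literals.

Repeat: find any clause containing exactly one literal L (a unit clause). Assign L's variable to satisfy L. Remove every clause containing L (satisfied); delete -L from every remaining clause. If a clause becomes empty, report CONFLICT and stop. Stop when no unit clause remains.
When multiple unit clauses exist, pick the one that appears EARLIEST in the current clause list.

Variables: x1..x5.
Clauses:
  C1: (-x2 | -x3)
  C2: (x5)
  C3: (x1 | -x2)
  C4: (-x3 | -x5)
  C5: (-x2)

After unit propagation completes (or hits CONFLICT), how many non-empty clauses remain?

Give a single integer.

Answer: 0

Derivation:
unit clause [5] forces x5=T; simplify:
  drop -5 from [-3, -5] -> [-3]
  satisfied 1 clause(s); 4 remain; assigned so far: [5]
unit clause [-3] forces x3=F; simplify:
  satisfied 2 clause(s); 2 remain; assigned so far: [3, 5]
unit clause [-2] forces x2=F; simplify:
  satisfied 2 clause(s); 0 remain; assigned so far: [2, 3, 5]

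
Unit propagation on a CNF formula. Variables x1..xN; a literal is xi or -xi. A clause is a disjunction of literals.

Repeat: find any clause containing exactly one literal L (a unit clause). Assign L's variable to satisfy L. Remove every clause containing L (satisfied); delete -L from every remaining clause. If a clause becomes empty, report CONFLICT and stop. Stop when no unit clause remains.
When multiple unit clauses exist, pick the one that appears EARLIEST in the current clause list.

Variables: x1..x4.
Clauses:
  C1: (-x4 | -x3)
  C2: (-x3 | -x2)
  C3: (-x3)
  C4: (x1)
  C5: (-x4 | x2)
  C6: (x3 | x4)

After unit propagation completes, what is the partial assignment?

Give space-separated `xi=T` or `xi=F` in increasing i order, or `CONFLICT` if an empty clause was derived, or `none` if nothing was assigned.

unit clause [-3] forces x3=F; simplify:
  drop 3 from [3, 4] -> [4]
  satisfied 3 clause(s); 3 remain; assigned so far: [3]
unit clause [1] forces x1=T; simplify:
  satisfied 1 clause(s); 2 remain; assigned so far: [1, 3]
unit clause [4] forces x4=T; simplify:
  drop -4 from [-4, 2] -> [2]
  satisfied 1 clause(s); 1 remain; assigned so far: [1, 3, 4]
unit clause [2] forces x2=T; simplify:
  satisfied 1 clause(s); 0 remain; assigned so far: [1, 2, 3, 4]

Answer: x1=T x2=T x3=F x4=T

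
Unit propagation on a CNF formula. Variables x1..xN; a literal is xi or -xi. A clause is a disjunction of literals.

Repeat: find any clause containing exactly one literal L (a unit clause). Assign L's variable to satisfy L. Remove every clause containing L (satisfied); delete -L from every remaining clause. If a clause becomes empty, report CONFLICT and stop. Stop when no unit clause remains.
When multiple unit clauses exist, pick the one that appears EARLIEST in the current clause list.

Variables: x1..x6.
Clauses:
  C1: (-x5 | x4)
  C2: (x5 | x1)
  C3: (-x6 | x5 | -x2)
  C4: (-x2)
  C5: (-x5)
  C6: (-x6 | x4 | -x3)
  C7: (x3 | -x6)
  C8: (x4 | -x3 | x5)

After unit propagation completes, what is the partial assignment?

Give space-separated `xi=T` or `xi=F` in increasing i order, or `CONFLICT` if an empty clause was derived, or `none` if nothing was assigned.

Answer: x1=T x2=F x5=F

Derivation:
unit clause [-2] forces x2=F; simplify:
  satisfied 2 clause(s); 6 remain; assigned so far: [2]
unit clause [-5] forces x5=F; simplify:
  drop 5 from [5, 1] -> [1]
  drop 5 from [4, -3, 5] -> [4, -3]
  satisfied 2 clause(s); 4 remain; assigned so far: [2, 5]
unit clause [1] forces x1=T; simplify:
  satisfied 1 clause(s); 3 remain; assigned so far: [1, 2, 5]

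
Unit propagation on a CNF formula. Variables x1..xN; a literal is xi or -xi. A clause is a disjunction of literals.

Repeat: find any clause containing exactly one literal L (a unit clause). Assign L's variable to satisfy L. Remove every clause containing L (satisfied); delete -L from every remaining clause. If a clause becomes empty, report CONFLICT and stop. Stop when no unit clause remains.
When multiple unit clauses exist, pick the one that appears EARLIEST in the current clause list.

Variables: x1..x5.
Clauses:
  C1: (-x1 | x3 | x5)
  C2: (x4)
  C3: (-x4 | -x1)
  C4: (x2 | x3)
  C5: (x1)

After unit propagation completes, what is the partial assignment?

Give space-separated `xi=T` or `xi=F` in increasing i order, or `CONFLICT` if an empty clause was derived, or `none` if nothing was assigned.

Answer: CONFLICT

Derivation:
unit clause [4] forces x4=T; simplify:
  drop -4 from [-4, -1] -> [-1]
  satisfied 1 clause(s); 4 remain; assigned so far: [4]
unit clause [-1] forces x1=F; simplify:
  drop 1 from [1] -> [] (empty!)
  satisfied 2 clause(s); 2 remain; assigned so far: [1, 4]
CONFLICT (empty clause)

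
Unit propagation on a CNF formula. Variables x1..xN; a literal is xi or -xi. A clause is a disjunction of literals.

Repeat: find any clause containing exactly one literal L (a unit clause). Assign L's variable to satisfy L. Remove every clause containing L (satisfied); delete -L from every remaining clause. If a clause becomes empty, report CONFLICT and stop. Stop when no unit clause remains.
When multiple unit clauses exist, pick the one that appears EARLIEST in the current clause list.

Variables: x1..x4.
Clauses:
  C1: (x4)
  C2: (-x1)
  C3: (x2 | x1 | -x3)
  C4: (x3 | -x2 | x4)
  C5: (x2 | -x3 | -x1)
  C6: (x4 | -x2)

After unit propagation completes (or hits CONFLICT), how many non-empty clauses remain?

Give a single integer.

unit clause [4] forces x4=T; simplify:
  satisfied 3 clause(s); 3 remain; assigned so far: [4]
unit clause [-1] forces x1=F; simplify:
  drop 1 from [2, 1, -3] -> [2, -3]
  satisfied 2 clause(s); 1 remain; assigned so far: [1, 4]

Answer: 1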